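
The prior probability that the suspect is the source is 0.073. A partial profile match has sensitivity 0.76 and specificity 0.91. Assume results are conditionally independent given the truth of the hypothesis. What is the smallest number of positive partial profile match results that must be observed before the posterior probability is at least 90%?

Prior odds = 0.073/0.927 = 73/927.
False-positive rate = 1 − 0.91 = 0.09; likelihood ratio of a positive = 0.76/0.09 = 76/9.
Target odds: 0.9 ÷ 0.1 = 9.
Require (76/9)ⁿ ≥ 9 ÷ (73/927) = 8343/73.
(76/9)² = 5776/81 falls short of 8343/73 but (76/9)³ = 438976/729 reaches it, so n = 3.

3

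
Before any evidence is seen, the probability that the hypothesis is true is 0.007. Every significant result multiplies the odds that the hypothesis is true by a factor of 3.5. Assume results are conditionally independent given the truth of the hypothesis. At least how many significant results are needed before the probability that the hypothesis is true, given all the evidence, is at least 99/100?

8

Prior odds: 0.007 ÷ 0.993 = 7/993.
Likelihood ratio per significant result = 3.5.
Target odds: 0.99 ÷ 0.01 = 99.
Require 3.5ⁿ ≥ 99 ÷ (7/993) = 98307/7.
3.5⁷ = 823543/128 falls short of 98307/7 but 3.5⁸ = 5764801/256 reaches it, so n = 8.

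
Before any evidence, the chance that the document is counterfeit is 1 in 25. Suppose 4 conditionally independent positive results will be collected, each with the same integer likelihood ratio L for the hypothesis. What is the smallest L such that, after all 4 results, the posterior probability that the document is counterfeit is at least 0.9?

4

Prior odds = 0.04/0.96 = 1/24.
Target odds = 0.9/0.1 = 9.
Need L⁴ ≥ 9 ÷ (1/24) = 216.
3⁴ = 81 < 216 ≤ 256 = 4⁴, so L = 4.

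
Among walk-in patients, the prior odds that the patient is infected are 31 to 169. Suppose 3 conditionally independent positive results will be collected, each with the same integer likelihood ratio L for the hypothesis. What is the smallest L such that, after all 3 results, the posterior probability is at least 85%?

4

Prior odds = 31/169.
Target odds = 0.85/0.15 = 17/3.
Need L³ ≥ 17/3 ÷ (31/169) = 2873/93.
3³ = 27 < 2873/93 ≤ 64 = 4³, so L = 4.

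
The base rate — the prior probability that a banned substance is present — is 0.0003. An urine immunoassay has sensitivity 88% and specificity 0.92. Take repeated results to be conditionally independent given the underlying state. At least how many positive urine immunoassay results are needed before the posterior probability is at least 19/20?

5

Prior odds = 0.0003/0.9997 = 3/9997.
False-positive rate = 1 − 0.92 = 0.08; likelihood ratio of a positive = 0.88/0.08 = 11.
Target odds: 0.95 ÷ 0.05 = 19.
Need (3/9997) × 11ⁿ ≥ 19, i.e. 11ⁿ ≥ 189943/3.
11⁴ = 14641 falls short of 189943/3 but 11⁵ = 161051 reaches it, so n = 5.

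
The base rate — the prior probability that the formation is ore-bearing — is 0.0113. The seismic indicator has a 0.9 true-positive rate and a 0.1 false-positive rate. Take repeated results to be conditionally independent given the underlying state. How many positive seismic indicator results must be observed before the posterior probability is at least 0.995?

5

Prior odds: 0.0113 ÷ 0.9887 = 113/9887.
Likelihood ratio of a positive result = 0.9/0.1 = 9.
Target posterior odds = 0.995/0.005 = 199.
Need (113/9887) × 9ⁿ ≥ 199, i.e. 9ⁿ ≥ 1967513/113.
9⁴ = 6561 falls short of 1967513/113 but 9⁵ = 59049 reaches it, so n = 5.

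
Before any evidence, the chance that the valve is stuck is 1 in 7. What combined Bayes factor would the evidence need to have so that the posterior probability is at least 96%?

Prior odds = (1/7)/(6/7) = 1/6.
Target odds = 0.96/0.04 = 24.
Required Bayes factor = 24 ÷ (1/6) = 144.

144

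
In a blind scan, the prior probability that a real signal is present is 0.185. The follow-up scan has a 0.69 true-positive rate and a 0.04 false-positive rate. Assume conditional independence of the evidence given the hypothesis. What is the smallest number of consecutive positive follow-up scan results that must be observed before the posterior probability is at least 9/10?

Prior odds: 0.185 ÷ 0.815 = 37/163.
Likelihood ratio of a positive result = 0.69/0.04 = 17.25.
Target posterior odds = 0.9/0.1 = 9.
Need (37/163) × 17.25ⁿ ≥ 9, i.e. 17.25ⁿ ≥ 1467/37.
17.25¹ = 17.25 falls short of 1467/37 but 17.25² = 297.5625 reaches it, so n = 2.

2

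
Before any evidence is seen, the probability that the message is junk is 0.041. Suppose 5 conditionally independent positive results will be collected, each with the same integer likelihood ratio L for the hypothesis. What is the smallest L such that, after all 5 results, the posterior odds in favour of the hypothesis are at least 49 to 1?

5

Prior odds = 0.041/0.959 = 41/959.
Target odds = 49.
Need L⁵ ≥ 49 ÷ (41/959) = 46991/41.
4⁵ = 1024 < 46991/41 ≤ 3125 = 5⁵, so L = 5.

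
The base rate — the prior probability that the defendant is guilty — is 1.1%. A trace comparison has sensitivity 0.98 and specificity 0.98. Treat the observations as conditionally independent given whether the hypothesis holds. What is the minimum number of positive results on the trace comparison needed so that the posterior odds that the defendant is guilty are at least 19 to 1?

2

Prior odds = 0.011/0.989 = 11/989.
False-positive rate = 1 − 0.98 = 0.02; likelihood ratio of a positive = 0.98/0.02 = 49.
Target odds = 19.
Require 49ⁿ ≥ 19 ÷ (11/989) = 18791/11.
49¹ = 49 falls short of 18791/11 but 49² = 2401 reaches it, so n = 2.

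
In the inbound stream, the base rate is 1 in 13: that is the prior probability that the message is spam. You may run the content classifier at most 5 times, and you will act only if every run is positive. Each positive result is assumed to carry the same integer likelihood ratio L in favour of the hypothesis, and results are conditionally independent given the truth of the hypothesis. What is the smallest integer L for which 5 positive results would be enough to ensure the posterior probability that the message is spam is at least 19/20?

3

Prior odds = (1/13)/(12/13) = 1/12.
Target odds = 0.95/0.05 = 19.
Need L⁵ ≥ 19 ÷ (1/12) = 228.
2⁵ = 32 < 228 ≤ 243 = 3⁵, so L = 3.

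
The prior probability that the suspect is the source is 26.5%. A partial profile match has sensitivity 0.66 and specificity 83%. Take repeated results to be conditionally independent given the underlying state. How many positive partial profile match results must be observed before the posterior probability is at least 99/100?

Prior odds: 0.265 ÷ 0.735 = 53/147.
False-positive rate = 1 − 0.83 = 0.17; likelihood ratio of a positive = 0.66/0.17 = 66/17.
Target odds: 0.99 ÷ 0.01 = 99.
Require (66/17)ⁿ ≥ 99 ÷ (53/147) = 14553/53.
(66/17)⁴ = 18974736/83521 falls short of 14553/53 but (66/17)⁵ ≈882.013 reaches it, so n = 5.

5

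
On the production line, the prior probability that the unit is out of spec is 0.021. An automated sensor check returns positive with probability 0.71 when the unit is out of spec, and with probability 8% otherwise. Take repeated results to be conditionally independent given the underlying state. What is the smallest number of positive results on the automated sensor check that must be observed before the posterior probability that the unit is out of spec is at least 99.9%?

Prior odds = 0.021/0.979 = 21/979.
Likelihood ratio of a positive result = 0.71/0.08 = 8.875.
Target odds: 0.999 ÷ 0.001 = 999.
Need (21/979) × 8.875ⁿ ≥ 999, i.e. 8.875ⁿ ≥ 326007/7.
8.875⁴ = 25411681/4096 falls short of 326007/7 but 8.875⁵ ≈55060.7 reaches it, so n = 5.

5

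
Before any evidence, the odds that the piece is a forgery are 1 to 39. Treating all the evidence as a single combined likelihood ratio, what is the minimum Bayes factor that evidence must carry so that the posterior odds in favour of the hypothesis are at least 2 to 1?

Prior odds = 1/39.
Target odds = 2.
Required Bayes factor = 2 ÷ (1/39) = 78.

78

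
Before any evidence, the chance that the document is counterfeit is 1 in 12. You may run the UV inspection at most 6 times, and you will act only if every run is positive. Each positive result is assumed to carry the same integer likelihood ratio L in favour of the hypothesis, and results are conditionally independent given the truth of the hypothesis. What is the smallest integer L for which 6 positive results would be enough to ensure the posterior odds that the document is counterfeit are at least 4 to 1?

2

Prior odds = (1/12)/(11/12) = 1/11.
Target odds = 4.
Need L⁶ ≥ 4 ÷ (1/11) = 44.
1⁶ = 1 < 44 ≤ 64 = 2⁶, so L = 2.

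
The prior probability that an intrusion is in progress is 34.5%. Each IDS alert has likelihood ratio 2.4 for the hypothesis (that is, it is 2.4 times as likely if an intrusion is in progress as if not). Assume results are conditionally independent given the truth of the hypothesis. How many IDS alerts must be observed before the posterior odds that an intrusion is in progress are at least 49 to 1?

6

Prior odds: 0.345 ÷ 0.655 = 69/131.
Likelihood ratio per IDS alert = 2.4.
Target odds = 49.
Require 2.4ⁿ ≥ 49 ÷ (69/131) = 6419/69.
2.4⁵ = 79.62624 falls short of 6419/69 but 2.4⁶ = 2985984/15625 reaches it, so n = 6.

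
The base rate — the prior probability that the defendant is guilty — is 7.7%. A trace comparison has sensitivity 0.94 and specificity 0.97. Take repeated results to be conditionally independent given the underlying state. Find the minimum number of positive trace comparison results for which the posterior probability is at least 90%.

2

Prior odds = 0.077/0.923 = 77/923.
False-positive rate = 1 − 0.97 = 0.03; likelihood ratio of a positive = 0.94/0.03 = 94/3.
Target odds: 0.9 ÷ 0.1 = 9.
Require (94/3)ⁿ ≥ 9 ÷ (77/923) = 8307/77.
(94/3)¹ = 94/3 falls short of 8307/77 but (94/3)² = 8836/9 reaches it, so n = 2.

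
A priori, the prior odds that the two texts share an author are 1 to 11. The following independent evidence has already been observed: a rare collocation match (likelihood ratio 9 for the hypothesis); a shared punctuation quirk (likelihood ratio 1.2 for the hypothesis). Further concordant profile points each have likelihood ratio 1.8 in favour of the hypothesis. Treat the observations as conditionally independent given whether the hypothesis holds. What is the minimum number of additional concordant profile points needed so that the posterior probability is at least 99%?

Prior odds = 1/11.
Combined Bayes factor of the evidence already in hand = 9 × 1.2 = 10.8.
Odds after that evidence = (1/11) × 10.8 = 54/55.
Target odds = 0.99/0.01 = 99.
Need 1.8ⁿ ≥ 99 ÷ (54/55) = 605/6.
1.8⁷ = 4782969/78125 falls short of 605/6 but 1.8⁸ = 43046721/390625 reaches it, so n = 8.

8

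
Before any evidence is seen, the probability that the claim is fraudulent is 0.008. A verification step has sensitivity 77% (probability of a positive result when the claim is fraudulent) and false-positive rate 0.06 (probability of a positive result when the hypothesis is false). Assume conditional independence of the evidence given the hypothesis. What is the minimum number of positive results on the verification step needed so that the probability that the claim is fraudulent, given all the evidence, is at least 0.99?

Prior odds: 0.008 ÷ 0.992 = 1/124.
Likelihood ratio of a positive result = 0.77/0.06 = 77/6.
Target odds: 0.99 ÷ 0.01 = 99.
Need (1/124) × (77/6)ⁿ ≥ 99, i.e. (77/6)ⁿ ≥ 12276.
(77/6)³ = 456533/216 falls short of 12276 but (77/6)⁴ = 35153041/1296 reaches it, so n = 4.

4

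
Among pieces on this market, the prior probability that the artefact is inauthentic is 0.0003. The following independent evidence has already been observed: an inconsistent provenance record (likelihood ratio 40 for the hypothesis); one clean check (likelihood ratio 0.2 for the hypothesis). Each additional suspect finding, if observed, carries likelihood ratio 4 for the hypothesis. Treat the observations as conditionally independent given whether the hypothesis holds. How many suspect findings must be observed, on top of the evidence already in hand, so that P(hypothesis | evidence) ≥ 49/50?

8

Prior odds = 0.0003/0.9997 = 3/9997.
Combined Bayes factor of the evidence already in hand = 40 × 0.2 = 8.
Odds after that evidence = (3/9997) × 8 = 24/9997.
Target odds = 0.98/0.02 = 49.
Need 4ⁿ ≥ 49 ÷ (24/9997) = 489853/24.
4⁷ = 16384 falls short of 489853/24 but 4⁸ = 65536 reaches it, so n = 8.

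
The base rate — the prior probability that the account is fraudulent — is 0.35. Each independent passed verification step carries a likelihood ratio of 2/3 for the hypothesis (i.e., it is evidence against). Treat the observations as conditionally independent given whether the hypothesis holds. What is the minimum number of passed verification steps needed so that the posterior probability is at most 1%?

Prior odds: 0.35 ÷ 0.65 = 7/13.
Likelihood ratio per passed verification step = 2/3.
Target odds: 0.01 ÷ 0.99 = 1/99.
Need (7/13) × (2/3)ⁿ ≤ 1/99, i.e. (2/3)ⁿ ≤ 13/693.
(2/3)⁹ = 512/19683 is still above 13/693 but (2/3)¹⁰ = 1024/59049 is at or below it, so n = 10.

10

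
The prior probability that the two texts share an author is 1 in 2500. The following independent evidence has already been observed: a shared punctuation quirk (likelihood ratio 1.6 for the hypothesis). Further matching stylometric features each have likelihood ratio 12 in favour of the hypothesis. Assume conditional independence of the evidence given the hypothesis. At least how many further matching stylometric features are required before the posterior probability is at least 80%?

4

Prior odds = 0.0004/0.9996 = 1/2499.
Bayes factor of the evidence already in hand = 1.6.
Odds after that evidence = (1/2499) × 1.6 = 8/12495.
Target odds = 0.8/0.2 = 4.
Need 12ⁿ ≥ 4 ÷ (8/12495) = 6247.5.
12³ = 1728 falls short of 6247.5 but 12⁴ = 20736 reaches it, so n = 4.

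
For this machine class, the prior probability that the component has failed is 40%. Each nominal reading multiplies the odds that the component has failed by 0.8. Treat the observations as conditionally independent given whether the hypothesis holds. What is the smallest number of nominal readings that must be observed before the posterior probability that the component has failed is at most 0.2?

Prior odds: 0.4 ÷ 0.6 = 2/3.
Likelihood ratio per nominal reading = 0.8.
Target odds: 0.2 ÷ 0.8 = 0.25.
Require 0.8ⁿ ≤ 0.25 ÷ (2/3) = 0.375.
0.8⁴ = 0.4096 is still above 0.375 but 0.8⁵ = 0.32768 is at or below it, so n = 5.

5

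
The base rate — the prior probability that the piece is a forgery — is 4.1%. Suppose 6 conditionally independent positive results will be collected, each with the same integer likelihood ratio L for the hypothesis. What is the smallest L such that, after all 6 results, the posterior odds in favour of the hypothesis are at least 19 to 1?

Prior odds = 0.041/0.959 = 41/959.
Target odds = 19.
Need L⁶ ≥ 19 ÷ (41/959) = 18221/41.
2⁶ = 64 < 18221/41 ≤ 729 = 3⁶, so L = 3.

3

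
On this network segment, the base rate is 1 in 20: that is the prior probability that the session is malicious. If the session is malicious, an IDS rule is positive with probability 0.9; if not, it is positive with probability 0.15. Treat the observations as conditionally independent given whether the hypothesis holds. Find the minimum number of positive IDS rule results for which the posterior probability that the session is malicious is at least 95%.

4

Prior odds: 0.05 ÷ 0.95 = 1/19.
Likelihood ratio of a positive = 0.9/0.15 = 6.
Target odds: 0.95 ÷ 0.05 = 19.
Require 6ⁿ ≥ 19 ÷ (1/19) = 361.
6³ = 216 falls short of 361 but 6⁴ = 1296 reaches it, so n = 4.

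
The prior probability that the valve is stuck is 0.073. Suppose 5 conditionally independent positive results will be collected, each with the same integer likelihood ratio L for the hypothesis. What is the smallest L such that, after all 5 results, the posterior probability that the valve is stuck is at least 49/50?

Prior odds = 0.073/0.927 = 73/927.
Target odds = 0.98/0.02 = 49.
Need L⁵ ≥ 49 ÷ (73/927) = 45423/73.
3⁵ = 243 < 45423/73 ≤ 1024 = 4⁵, so L = 4.

4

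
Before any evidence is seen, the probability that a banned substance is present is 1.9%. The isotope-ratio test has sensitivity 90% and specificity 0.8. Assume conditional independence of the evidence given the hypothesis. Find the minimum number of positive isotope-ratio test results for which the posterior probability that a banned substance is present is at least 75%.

Prior odds: 0.019 ÷ 0.981 = 19/981.
False-positive rate = 1 − 0.8 = 0.2; likelihood ratio of a positive = 0.9/0.2 = 4.5.
Target odds: 0.75 ÷ 0.25 = 3.
Require 4.5ⁿ ≥ 3 ÷ (19/981) = 2943/19.
4.5³ = 91.125 falls short of 2943/19 but 4.5⁴ = 410.0625 reaches it, so n = 4.

4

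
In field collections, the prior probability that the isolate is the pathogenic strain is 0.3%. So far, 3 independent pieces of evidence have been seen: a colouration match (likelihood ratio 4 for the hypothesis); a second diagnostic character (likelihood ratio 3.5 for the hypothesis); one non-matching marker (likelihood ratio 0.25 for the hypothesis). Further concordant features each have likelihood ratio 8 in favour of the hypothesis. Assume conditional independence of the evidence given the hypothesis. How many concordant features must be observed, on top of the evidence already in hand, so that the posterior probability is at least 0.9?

4

Prior odds = 0.003/0.997 = 3/997.
Combined Bayes factor of the evidence already in hand = 4 × 3.5 × 0.25 = 3.5.
Odds after that evidence = (3/997) × 3.5 = 21/1994.
Target odds = 0.9/0.1 = 9.
Need 8ⁿ ≥ 9 ÷ (21/1994) = 5982/7.
8³ = 512 falls short of 5982/7 but 8⁴ = 4096 reaches it, so n = 4.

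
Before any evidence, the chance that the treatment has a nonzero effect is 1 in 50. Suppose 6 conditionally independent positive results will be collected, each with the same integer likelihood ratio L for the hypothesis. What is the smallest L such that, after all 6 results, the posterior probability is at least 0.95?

4

Prior odds = 0.02/0.98 = 1/49.
Target odds = 0.95/0.05 = 19.
Need L⁶ ≥ 19 ÷ (1/49) = 931.
3⁶ = 729 < 931 ≤ 4096 = 4⁶, so L = 4.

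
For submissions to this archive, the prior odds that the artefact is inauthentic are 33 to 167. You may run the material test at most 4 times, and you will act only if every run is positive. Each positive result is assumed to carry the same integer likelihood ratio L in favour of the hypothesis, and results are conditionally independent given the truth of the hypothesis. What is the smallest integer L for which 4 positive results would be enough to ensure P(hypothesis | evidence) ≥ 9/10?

Prior odds = 33/167.
Target odds = 0.9/0.1 = 9.
Need L⁴ ≥ 9 ÷ (33/167) = 501/11.
2⁴ = 16 < 501/11 ≤ 81 = 3⁴, so L = 3.

3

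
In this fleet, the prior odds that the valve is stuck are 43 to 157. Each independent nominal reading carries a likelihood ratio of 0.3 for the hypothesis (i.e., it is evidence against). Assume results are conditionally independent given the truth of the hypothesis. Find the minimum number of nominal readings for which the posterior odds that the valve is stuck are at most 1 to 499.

Prior odds = 43/157.
Likelihood ratio per nominal reading = 0.3.
Target odds = 1/499.
Require 0.3ⁿ ≤ 1/499 ÷ (43/157) = 157/21457.
0.3⁴ = 0.0081 is still above 157/21457 but 0.3⁵ = 243/100000 is at or below it, so n = 5.

5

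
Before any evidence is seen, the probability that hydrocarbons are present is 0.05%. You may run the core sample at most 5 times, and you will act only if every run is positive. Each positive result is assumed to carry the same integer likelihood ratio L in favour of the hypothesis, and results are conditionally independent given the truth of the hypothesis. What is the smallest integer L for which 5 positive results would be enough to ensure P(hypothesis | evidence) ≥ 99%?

Prior odds = 0.0005/0.9995 = 1/1999.
Target odds = 0.99/0.01 = 99.
Need L⁵ ≥ 99 ÷ (1/1999) = 197901.
11⁵ = 161051 < 197901 ≤ 248832 = 12⁵, so L = 12.

12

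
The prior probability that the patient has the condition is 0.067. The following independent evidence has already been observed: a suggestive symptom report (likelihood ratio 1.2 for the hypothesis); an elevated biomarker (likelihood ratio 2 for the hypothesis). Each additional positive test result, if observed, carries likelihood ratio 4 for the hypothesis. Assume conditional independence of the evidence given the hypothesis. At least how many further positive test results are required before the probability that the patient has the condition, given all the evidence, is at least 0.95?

Prior odds = 0.067/0.933 = 67/933.
Combined Bayes factor of the evidence already in hand = 1.2 × 2 = 2.4.
Odds after that evidence = (67/933) × 2.4 = 268/1555.
Target odds = 0.95/0.05 = 19.
Need 4ⁿ ≥ 19 ÷ (268/1555) = 29545/268.
4³ = 64 falls short of 29545/268 but 4⁴ = 256 reaches it, so n = 4.

4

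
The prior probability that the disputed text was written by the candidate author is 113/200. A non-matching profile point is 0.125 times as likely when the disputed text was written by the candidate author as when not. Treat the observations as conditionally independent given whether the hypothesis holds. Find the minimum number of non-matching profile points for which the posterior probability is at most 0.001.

4

Prior odds = 0.565/0.435 = 113/87.
Likelihood ratio per non-matching profile point = 0.125.
Target odds: 0.001 ÷ 0.999 = 1/999.
Need (113/87) × 0.125ⁿ ≤ 1/999, i.e. 0.125ⁿ ≤ 29/37629.
0.125³ = 0.001953125 is still above 29/37629 but 0.125⁴ = 1/4096 is at or below it, so n = 4.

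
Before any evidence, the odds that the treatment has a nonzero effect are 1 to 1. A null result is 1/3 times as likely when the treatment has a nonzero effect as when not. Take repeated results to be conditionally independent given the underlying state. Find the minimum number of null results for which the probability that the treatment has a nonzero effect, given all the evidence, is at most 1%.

5

Prior odds = 1.
Likelihood ratio per null result = 1/3.
Target odds: 0.01 ÷ 0.99 = 1/99.
Require (1/3)ⁿ ≤ 1/99 ÷ 1 = 1/99.
(1/3)⁴ = 1/81 is still above 1/99 but (1/3)⁵ = 1/243 is at or below it, so n = 5.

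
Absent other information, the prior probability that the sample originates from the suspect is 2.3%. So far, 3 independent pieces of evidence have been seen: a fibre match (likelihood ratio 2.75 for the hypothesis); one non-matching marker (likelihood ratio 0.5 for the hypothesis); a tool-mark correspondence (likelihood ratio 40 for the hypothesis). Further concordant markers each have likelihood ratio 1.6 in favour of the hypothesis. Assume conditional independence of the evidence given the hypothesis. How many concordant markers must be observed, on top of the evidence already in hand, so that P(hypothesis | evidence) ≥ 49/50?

8

Prior odds = 0.023/0.977 = 23/977.
Combined Bayes factor of the evidence already in hand = 2.75 × 0.5 × 40 = 55.
Odds after that evidence = (23/977) × 55 = 1265/977.
Target odds = 0.98/0.02 = 49.
Need 1.6ⁿ ≥ 49 ÷ (1265/977) = 47873/1265.
1.6⁷ = 2097152/78125 falls short of 47873/1265 but 1.6⁸ = 16777216/390625 reaches it, so n = 8.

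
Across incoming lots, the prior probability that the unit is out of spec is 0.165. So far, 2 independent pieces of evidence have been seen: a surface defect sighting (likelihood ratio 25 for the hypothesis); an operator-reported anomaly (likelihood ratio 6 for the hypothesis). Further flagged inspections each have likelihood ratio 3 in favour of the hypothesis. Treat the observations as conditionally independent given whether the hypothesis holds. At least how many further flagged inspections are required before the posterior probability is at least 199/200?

Prior odds = 0.165/0.835 = 33/167.
Combined Bayes factor of the evidence already in hand = 25 × 6 = 150.
Odds after that evidence = (33/167) × 150 = 4950/167.
Target odds = 0.995/0.005 = 199.
Need 3ⁿ ≥ 199 ÷ (4950/167) = 33233/4950.
3¹ = 3 falls short of 33233/4950 but 3² = 9 reaches it, so n = 2.

2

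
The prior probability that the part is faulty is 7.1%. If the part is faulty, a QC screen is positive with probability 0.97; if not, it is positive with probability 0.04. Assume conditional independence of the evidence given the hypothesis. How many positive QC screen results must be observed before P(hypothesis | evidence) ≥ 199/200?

3

Prior odds: 0.071 ÷ 0.929 = 71/929.
Likelihood ratio of a positive = 0.97/0.04 = 24.25.
Target posterior odds = 0.995/0.005 = 199.
Require 24.25ⁿ ≥ 199 ÷ (71/929) = 184871/71.
24.25² = 588.0625 falls short of 184871/71 but 24.25³ = 912673/64 reaches it, so n = 3.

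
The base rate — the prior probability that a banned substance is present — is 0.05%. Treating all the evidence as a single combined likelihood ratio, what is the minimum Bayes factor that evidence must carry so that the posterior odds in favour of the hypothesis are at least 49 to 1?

Prior odds = 0.0005/0.9995 = 1/1999.
Target odds = 49.
Required Bayes factor = 49 ÷ (1/1999) = 97951.

97951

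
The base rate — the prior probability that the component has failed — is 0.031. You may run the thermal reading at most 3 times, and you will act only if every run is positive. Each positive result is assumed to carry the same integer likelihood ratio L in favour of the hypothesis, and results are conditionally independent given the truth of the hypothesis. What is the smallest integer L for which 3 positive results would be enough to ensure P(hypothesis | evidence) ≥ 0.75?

5

Prior odds = 0.031/0.969 = 31/969.
Target odds = 0.75/0.25 = 3.
Need L³ ≥ 3 ÷ (31/969) = 2907/31.
4³ = 64 < 2907/31 ≤ 125 = 5³, so L = 5.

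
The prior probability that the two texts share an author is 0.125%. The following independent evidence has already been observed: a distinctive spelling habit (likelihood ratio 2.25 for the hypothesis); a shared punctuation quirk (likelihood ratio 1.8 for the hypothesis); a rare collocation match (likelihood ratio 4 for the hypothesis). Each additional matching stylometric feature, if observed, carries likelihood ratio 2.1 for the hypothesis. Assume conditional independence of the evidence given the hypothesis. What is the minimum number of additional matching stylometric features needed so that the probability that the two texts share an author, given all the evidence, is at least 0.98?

Prior odds = 0.00125/0.99875 = 1/799.
Combined Bayes factor of the evidence already in hand = 2.25 × 1.8 × 4 = 16.2.
Odds after that evidence = (1/799) × 16.2 = 81/3995.
Target odds = 0.98/0.02 = 49.
Need 2.1ⁿ ≥ 49 ÷ (81/3995) = 195755/81.
2.1¹⁰ ≈1667.99 falls short of 195755/81 but 2.1¹¹ ≈3502.78 reaches it, so n = 11.

11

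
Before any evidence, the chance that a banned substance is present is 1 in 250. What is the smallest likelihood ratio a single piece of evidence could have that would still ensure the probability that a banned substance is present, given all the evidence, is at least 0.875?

Prior odds = 0.004/0.996 = 1/249.
Target odds = 0.875/0.125 = 7.
Required Bayes factor = 7 ÷ (1/249) = 1743.

1743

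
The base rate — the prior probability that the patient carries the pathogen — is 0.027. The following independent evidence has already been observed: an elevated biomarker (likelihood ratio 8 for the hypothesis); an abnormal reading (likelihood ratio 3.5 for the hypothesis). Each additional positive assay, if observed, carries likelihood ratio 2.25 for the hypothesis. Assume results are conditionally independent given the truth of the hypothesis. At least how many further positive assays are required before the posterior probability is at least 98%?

Prior odds = 0.027/0.973 = 27/973.
Combined Bayes factor of the evidence already in hand = 8 × 3.5 = 28.
Odds after that evidence = (27/973) × 28 = 108/139.
Target odds = 0.98/0.02 = 49.
Need 2.25ⁿ ≥ 49 ÷ (108/139) = 6811/108.
2.25⁵ = 59049/1024 falls short of 6811/108 but 2.25⁶ = 531441/4096 reaches it, so n = 6.

6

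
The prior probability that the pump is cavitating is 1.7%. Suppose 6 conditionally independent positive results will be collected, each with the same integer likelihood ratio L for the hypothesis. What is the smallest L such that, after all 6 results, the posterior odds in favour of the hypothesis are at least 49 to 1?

4

Prior odds = 0.017/0.983 = 17/983.
Target odds = 49.
Need L⁶ ≥ 49 ÷ (17/983) = 48167/17.
3⁶ = 729 < 48167/17 ≤ 4096 = 4⁶, so L = 4.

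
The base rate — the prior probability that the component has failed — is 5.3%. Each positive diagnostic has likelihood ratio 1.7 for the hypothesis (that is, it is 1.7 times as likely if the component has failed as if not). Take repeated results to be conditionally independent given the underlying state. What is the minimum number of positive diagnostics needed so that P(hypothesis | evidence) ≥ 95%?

11

Prior odds: 0.053 ÷ 0.947 = 53/947.
Likelihood ratio per positive diagnostic = 1.7.
Target odds: 0.95 ÷ 0.05 = 19.
Need (53/947) × 1.7ⁿ ≥ 19, i.e. 1.7ⁿ ≥ 17993/53.
1.7¹⁰ ≈201.599 falls short of 17993/53 but 1.7¹¹ ≈342.719 reaches it, so n = 11.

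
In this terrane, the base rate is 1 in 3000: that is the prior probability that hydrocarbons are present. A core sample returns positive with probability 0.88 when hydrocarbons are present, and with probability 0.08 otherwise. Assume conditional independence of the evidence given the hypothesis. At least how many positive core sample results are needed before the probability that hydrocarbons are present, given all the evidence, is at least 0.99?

6

Prior odds = (1/3000)/(2999/3000) = 1/2999.
Likelihood ratio of a positive result = 0.88/0.08 = 11.
Target odds: 0.99 ÷ 0.01 = 99.
Need (1/2999) × 11ⁿ ≥ 99, i.e. 11ⁿ ≥ 296901.
11⁵ = 161051 falls short of 296901 but 11⁶ = 1771561 reaches it, so n = 6.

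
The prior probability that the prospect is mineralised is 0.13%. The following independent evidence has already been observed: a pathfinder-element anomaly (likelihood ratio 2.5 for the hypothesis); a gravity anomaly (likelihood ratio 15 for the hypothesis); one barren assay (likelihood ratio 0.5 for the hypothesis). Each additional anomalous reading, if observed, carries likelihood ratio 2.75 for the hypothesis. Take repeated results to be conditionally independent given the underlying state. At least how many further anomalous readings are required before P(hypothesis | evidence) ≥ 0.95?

7

Prior odds = 0.0013/0.9987 = 13/9987.
Combined Bayes factor of the evidence already in hand = 2.5 × 15 × 0.5 = 18.75.
Odds after that evidence = (13/9987) × 18.75 = 325/13316.
Target odds = 0.95/0.05 = 19.
Need 2.75ⁿ ≥ 19 ÷ (325/13316) = 253004/325.
2.75⁶ = 1771561/4096 falls short of 253004/325 but 2.75⁷ = 19487171/16384 reaches it, so n = 7.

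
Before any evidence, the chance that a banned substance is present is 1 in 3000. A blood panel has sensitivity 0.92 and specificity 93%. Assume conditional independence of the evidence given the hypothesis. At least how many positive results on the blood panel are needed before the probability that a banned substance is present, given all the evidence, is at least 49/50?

Prior odds = (1/3000)/(2999/3000) = 1/2999.
False-positive rate = 1 − 0.93 = 0.07; likelihood ratio of a positive = 0.92/0.07 = 92/7.
Target odds: 0.98 ÷ 0.02 = 49.
Require (92/7)ⁿ ≥ 49 ÷ (1/2999) = 146951.
(92/7)⁴ = 71639296/2401 falls short of 146951 but (92/7)⁵ ≈392147 reaches it, so n = 5.

5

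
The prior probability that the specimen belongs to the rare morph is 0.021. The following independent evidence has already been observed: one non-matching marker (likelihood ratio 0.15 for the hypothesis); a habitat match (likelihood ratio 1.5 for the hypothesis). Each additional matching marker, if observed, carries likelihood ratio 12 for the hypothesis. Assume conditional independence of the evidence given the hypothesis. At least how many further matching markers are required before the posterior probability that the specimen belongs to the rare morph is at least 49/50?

Prior odds = 0.021/0.979 = 21/979.
Combined Bayes factor of the evidence already in hand = 0.15 × 1.5 = 0.225.
Odds after that evidence = (21/979) × 0.225 = 189/39160.
Target odds = 0.98/0.02 = 49.
Need 12ⁿ ≥ 49 ÷ (189/39160) = 274120/27.
12³ = 1728 falls short of 274120/27 but 12⁴ = 20736 reaches it, so n = 4.

4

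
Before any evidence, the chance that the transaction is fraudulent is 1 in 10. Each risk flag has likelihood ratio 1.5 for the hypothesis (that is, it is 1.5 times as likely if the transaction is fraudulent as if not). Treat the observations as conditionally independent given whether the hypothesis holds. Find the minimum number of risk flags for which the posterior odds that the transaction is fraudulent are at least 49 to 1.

Prior odds: 0.1 ÷ 0.9 = 1/9.
Likelihood ratio per risk flag = 1.5.
Target odds = 49.
Require 1.5ⁿ ≥ 49 ÷ (1/9) = 441.
1.5¹⁵ = 14348907/32768 falls short of 441 but 1.5¹⁶ = 43046721/65536 reaches it, so n = 16.

16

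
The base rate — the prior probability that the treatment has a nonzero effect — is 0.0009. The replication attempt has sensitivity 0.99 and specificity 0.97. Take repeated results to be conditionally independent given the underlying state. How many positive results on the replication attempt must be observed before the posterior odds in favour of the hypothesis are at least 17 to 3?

3

Prior odds: 0.0009 ÷ 0.9991 = 9/9991.
False-positive rate = 1 − 0.97 = 0.03; likelihood ratio of a positive = 0.99/0.03 = 33.
Target odds = 17/3.
Require 33ⁿ ≥ 17/3 ÷ (9/9991) = 169847/27.
33² = 1089 falls short of 169847/27 but 33³ = 35937 reaches it, so n = 3.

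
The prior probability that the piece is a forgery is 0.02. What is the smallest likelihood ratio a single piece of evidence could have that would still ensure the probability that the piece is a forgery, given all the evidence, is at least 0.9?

441

Prior odds = 0.02/0.98 = 1/49.
Target odds = 0.9/0.1 = 9.
Required Bayes factor = 9 ÷ (1/49) = 441.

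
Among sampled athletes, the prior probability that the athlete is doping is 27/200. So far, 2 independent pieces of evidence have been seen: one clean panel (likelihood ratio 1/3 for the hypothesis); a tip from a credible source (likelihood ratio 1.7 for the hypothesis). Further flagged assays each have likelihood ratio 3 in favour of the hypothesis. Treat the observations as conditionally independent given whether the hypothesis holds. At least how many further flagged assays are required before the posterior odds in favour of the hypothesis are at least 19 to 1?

5

Prior odds = 0.135/0.865 = 27/173.
Combined Bayes factor of the evidence already in hand = (1/3) × 1.7 = 17/30.
Odds after that evidence = (27/173) × 17/30 = 153/1730.
Target odds = 19.
Need 3ⁿ ≥ 19 ÷ (153/1730) = 32870/153.
3⁴ = 81 falls short of 32870/153 but 3⁵ = 243 reaches it, so n = 5.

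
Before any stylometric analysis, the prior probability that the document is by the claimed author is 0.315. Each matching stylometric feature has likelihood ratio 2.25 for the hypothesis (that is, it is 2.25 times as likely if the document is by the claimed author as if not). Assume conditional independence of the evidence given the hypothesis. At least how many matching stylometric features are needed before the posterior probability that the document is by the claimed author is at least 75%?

Prior odds: 0.315 ÷ 0.685 = 63/137.
Likelihood ratio per matching stylometric feature = 2.25.
Target posterior odds = 0.75/0.25 = 3.
Require 2.25ⁿ ≥ 3 ÷ (63/137) = 137/21.
2.25² = 5.0625 falls short of 137/21 but 2.25³ = 11.390625 reaches it, so n = 3.

3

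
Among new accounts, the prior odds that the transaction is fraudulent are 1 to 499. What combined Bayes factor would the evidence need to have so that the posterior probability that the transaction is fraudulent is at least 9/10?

Prior odds = 1/499.
Target odds = 0.9/0.1 = 9.
Required Bayes factor = 9 ÷ (1/499) = 4491.

4491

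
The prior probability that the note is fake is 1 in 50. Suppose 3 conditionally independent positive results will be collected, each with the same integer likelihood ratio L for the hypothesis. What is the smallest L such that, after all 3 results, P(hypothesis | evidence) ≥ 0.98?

14

Prior odds = 0.02/0.98 = 1/49.
Target odds = 0.98/0.02 = 49.
Need L³ ≥ 49 ÷ (1/49) = 2401.
13³ = 2197 < 2401 ≤ 2744 = 14³, so L = 14.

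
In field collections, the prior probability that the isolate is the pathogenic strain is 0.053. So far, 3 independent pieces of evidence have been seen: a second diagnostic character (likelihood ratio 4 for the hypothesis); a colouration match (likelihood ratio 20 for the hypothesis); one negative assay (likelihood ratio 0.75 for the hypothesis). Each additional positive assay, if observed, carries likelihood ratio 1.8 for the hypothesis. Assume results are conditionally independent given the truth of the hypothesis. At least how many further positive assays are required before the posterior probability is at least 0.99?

Prior odds = 0.053/0.947 = 53/947.
Combined Bayes factor of the evidence already in hand = 4 × 20 × 0.75 = 60.
Odds after that evidence = (53/947) × 60 = 3180/947.
Target odds = 0.99/0.01 = 99.
Need 1.8ⁿ ≥ 99 ÷ (3180/947) = 31251/1060.
1.8⁵ = 18.89568 falls short of 31251/1060 but 1.8⁶ = 531441/15625 reaches it, so n = 6.

6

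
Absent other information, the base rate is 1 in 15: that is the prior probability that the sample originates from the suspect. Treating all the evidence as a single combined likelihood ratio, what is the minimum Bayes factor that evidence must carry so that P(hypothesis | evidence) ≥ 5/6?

70

Prior odds = (1/15)/(14/15) = 1/14.
Target odds = (5/6)/(1/6) = 5.
Required Bayes factor = 5 ÷ (1/14) = 70.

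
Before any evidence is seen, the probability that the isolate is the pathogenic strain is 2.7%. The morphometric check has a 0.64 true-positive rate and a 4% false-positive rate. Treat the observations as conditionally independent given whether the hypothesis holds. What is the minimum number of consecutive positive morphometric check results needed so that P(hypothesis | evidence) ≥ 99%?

Prior odds: 0.027 ÷ 0.973 = 27/973.
Likelihood ratio of a positive result = 0.64/0.04 = 16.
Target odds: 0.99 ÷ 0.01 = 99.
Need (27/973) × 16ⁿ ≥ 99, i.e. 16ⁿ ≥ 10703/3.
16² = 256 falls short of 10703/3 but 16³ = 4096 reaches it, so n = 3.

3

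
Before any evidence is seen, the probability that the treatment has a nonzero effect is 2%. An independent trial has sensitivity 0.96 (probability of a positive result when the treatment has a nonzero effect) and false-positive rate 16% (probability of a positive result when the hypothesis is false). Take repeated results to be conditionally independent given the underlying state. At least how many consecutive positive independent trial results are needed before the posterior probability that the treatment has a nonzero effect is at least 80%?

Prior odds: 0.02 ÷ 0.98 = 1/49.
Likelihood ratio of a positive result = 0.96/0.16 = 6.
Target odds: 0.8 ÷ 0.2 = 4.
Require 6ⁿ ≥ 4 ÷ (1/49) = 196.
6² = 36 falls short of 196 but 6³ = 216 reaches it, so n = 3.

3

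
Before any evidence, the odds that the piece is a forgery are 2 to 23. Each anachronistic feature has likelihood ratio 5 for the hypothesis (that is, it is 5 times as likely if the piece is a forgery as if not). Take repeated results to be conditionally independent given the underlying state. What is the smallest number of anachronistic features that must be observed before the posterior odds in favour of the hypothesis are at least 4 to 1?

Prior odds = 2/23.
Likelihood ratio per anachronistic feature = 5.
Target odds = 4.
Require 5ⁿ ≥ 4 ÷ (2/23) = 46.
5² = 25 falls short of 46 but 5³ = 125 reaches it, so n = 3.

3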